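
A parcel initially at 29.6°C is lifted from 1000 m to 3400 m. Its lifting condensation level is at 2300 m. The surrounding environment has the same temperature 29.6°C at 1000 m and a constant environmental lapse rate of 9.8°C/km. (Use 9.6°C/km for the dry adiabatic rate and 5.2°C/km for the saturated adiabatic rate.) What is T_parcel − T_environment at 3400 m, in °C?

+5.32°C (parcel warmer than environment)

Parcel:
  From 1000 m to 2300 m (dry): cools by 9.6 × 1.3 = 12.48°C, giving 17.12°C.
  From 2300 m to 3400 m (saturated): cools by 5.2 × 1.1 = 5.72°C, giving 11.4°C.
Environment:
  From 1000 m to 3400 m (environment): cools by 9.8 × 2.4 = 23.52°C, giving 6.08°C.
T_parcel − T_env = 11.4 − 6.08 = +5.32°C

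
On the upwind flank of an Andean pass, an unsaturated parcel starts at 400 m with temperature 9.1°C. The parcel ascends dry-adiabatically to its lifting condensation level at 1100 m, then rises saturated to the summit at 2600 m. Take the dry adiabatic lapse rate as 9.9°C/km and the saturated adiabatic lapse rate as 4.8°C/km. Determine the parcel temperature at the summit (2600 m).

-5.03°C

400–1100 m, dry: Δz = 0.7 km ⇒ ΔT = -6.93°C; T = 2.17°C
1100–2600 m, saturated: Δz = 1.5 km ⇒ ΔT = -7.2°C; T = -5.03°C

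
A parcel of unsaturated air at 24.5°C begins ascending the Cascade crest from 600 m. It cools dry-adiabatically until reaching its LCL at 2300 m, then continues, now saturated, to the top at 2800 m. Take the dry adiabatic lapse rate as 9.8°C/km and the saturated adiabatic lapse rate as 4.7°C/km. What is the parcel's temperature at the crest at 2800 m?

5.49°C

From 600 m to 2300 m (dry): cools by 9.8 × 1.7 = 16.66°C, giving 7.84°C.
From 2300 m to 2800 m (saturated): cools by 4.7 × 0.5 = 2.35°C, giving 5.49°C.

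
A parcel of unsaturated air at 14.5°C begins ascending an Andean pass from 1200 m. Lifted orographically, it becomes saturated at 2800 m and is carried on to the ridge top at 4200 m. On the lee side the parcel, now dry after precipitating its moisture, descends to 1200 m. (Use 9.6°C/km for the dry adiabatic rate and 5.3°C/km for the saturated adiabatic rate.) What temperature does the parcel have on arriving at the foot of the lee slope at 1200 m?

From 1200 m to 2800 m (dry): cools by 9.6 × 1.6 = 15.36°C, giving -0.86°C.
From 2800 m to 4200 m (saturated): cools by 5.3 × 1.4 = 7.42°C, giving -8.28°C.
From 4200 m to 1200 m (dry descent): warms by 9.6 × 3 = 28.8°C, giving 20.52°C.

20.52°C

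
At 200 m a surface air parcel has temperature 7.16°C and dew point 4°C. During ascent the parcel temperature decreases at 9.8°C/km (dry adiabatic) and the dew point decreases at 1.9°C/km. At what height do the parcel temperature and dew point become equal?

600 m

T and T_d converge at 9.8 − 1.9 = 7.9°C per km
Height above start = (7.16 − 4) / 7.9 = 0.4 km
LCL altitude = 200 m + 400 m = 600 m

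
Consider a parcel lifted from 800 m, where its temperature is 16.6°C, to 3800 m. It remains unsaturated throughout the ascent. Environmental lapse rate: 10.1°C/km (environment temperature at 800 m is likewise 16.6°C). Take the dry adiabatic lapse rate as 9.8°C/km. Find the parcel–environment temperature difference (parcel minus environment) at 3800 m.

+0.9°C (parcel warmer than environment)

Parcel:
  800 → 3800 m (dry, 9.8°C/km): ΔT = -9.8 × 3 = -29.4°C → T = -12.8°C
Environment:
  800 → 3800 m (environment, 10.1°C/km): ΔT = -10.1 × 3 = -30.3°C → T = -13.7°C
T_parcel − T_env = -12.8 − (-13.7) = +0.9°C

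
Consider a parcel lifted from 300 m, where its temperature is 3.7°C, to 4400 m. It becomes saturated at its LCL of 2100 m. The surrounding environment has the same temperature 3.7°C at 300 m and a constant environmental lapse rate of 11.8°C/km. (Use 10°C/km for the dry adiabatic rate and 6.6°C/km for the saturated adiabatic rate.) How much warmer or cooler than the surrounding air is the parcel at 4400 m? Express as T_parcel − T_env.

+15.2°C (parcel warmer than environment)

Parcel:
  300 → 2100 m (dry, 10°C/km): ΔT = -10 × 1.8 = -18°C → T = -14.3°C
  2100 → 4400 m (saturated, 6.6°C/km): ΔT = -6.6 × 2.3 = -15.18°C → T = -29.48°C
Environment:
  300 → 4400 m (environment, 11.8°C/km): ΔT = -11.8 × 4.1 = -48.38°C → T = -44.68°C
T_parcel − T_env = -29.48 − (-44.68) = +15.2°C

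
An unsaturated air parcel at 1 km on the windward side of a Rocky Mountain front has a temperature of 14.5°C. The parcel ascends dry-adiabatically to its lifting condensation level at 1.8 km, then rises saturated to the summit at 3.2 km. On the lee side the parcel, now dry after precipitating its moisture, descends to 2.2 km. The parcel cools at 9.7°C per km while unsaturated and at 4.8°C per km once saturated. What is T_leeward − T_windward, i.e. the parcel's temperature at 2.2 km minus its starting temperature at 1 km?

-4.78°C

1000–1800 m, dry: Δz = 0.8 km ⇒ ΔT = -7.76°C; T = 6.74°C
1800–3200 m, saturated: Δz = 1.4 km ⇒ ΔT = -6.72°C; T = 0.02°C
3200–2200 m, dry descent: Δz = 1 km ⇒ ΔT = +9.7°C; T = 9.72°C
Net change vs windward start: 9.72 − 14.5 = -4.78°C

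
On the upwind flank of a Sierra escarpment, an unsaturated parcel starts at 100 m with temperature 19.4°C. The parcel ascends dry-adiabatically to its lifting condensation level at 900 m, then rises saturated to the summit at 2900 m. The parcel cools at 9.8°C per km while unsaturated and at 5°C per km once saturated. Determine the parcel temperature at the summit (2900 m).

100 → 900 m (dry, 9.8°C/km): ΔT = -9.8 × 0.8 = -7.84°C → T = 11.56°C
900 → 2900 m (saturated, 5°C/km): ΔT = -5 × 2 = -10°C → T = 1.56°C

1.56°C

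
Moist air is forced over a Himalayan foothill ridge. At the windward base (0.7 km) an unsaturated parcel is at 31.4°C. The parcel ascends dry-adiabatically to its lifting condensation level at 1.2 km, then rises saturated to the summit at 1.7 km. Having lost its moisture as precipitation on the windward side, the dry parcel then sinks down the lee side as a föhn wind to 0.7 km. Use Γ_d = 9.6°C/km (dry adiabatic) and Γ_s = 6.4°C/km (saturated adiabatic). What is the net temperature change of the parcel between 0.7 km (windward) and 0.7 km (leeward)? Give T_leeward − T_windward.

From 700 m to 1200 m (dry): cools by 9.6 × 0.5 = 4.8°C, giving 26.6°C.
From 1200 m to 1700 m (saturated): cools by 6.4 × 0.5 = 3.2°C, giving 23.4°C.
From 1700 m to 700 m (dry descent): warms by 9.6 × 1 = 9.6°C, giving 33°C.
Net change vs windward start: 33 − 31.4 = +1.6°C

+1.6°C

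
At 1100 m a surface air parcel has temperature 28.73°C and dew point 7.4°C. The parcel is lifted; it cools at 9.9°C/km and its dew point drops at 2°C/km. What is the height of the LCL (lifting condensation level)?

3800 m

T and T_d converge at 9.9 − 2 = 7.9°C per km
Height above start = (28.73 − 7.4) / 7.9 = 2.7 km
LCL altitude = 1100 m + 2700 m = 3800 m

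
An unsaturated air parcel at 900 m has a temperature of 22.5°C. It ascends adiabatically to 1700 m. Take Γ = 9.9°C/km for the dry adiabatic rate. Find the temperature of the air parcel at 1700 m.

Dry adiabatic to 1700 m: -9.9 × 0.8 km = -7.92°C, so T = 14.58°C.

14.58°C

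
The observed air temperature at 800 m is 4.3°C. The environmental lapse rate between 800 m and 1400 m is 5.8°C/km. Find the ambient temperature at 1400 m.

0.82°C

800 → 1400 m (environmental, 5.8°C/km): ΔT = -5.8 × 0.6 = -3.48°C → T = 0.82°C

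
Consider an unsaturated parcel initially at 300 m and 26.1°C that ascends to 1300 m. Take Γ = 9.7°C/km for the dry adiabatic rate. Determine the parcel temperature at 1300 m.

16.4°C

From 300 m to 1300 m (dry adiabatic): cools by 9.7 × 1 = 9.7°C, giving 16.4°C.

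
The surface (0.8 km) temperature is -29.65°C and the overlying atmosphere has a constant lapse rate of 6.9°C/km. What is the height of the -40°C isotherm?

Height above start = (-29.65 − (-40)) / 6.9 = 1.5 km
Altitude = 800 m + 1500 m = 2300 m

2.3 km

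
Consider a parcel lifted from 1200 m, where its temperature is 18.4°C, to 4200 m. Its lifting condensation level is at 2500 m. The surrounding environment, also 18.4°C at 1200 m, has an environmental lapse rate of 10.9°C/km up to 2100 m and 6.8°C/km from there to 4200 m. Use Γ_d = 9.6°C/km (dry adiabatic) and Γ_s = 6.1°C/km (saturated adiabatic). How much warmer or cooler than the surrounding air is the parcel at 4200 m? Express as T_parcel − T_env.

+1.24°C (parcel warmer than environment)

Parcel:
  1200–2500 m, dry: Δz = 1.3 km ⇒ ΔT = -12.48°C; T = 5.92°C
  2500–4200 m, saturated: Δz = 1.7 km ⇒ ΔT = -10.37°C; T = -4.45°C
Environment:
  1200–2100 m, environment, lower layer: Δz = 0.9 km ⇒ ΔT = -9.81°C; T = 8.59°C
  2100–4200 m, environment, upper layer: Δz = 2.1 km ⇒ ΔT = -14.28°C; T = -5.69°C
T_parcel − T_env = -4.45 − (-5.69) = +1.24°C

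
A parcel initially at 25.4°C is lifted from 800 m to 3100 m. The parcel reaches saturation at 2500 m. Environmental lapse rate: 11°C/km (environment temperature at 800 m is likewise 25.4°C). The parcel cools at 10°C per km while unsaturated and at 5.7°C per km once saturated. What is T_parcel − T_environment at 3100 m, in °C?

Parcel:
  800 → 2500 m (dry, 10°C/km): ΔT = -10 × 1.7 = -17°C → T = 8.4°C
  2500 → 3100 m (saturated, 5.7°C/km): ΔT = -5.7 × 0.6 = -3.42°C → T = 4.98°C
Environment:
  800 → 3100 m (environment, 11°C/km): ΔT = -11 × 2.3 = -25.3°C → T = 0.1°C
T_parcel − T_env = 4.98 − 0.1 = +4.88°C

+4.88°C (parcel warmer than environment)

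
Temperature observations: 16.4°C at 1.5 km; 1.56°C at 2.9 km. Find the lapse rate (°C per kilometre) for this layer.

10.6°C/km

Γ = −ΔT/Δz = (16.4 − 1.56) / (2900 − 1500) m
  = 14.84°C / 1.4 km = 10.6°C/km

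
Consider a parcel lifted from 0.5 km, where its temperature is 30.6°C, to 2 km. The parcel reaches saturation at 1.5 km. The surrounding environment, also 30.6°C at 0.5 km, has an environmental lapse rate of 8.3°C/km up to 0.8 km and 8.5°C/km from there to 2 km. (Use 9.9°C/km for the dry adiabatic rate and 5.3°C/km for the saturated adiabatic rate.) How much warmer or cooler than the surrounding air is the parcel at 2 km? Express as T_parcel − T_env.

+0.14°C (parcel warmer than environment)

Parcel:
  500–1500 m, dry: Δz = 1 km ⇒ ΔT = -9.9°C; T = 20.7°C
  1500–2000 m, saturated: Δz = 0.5 km ⇒ ΔT = -2.65°C; T = 18.05°C
Environment:
  500–800 m, environment, lower layer: Δz = 0.3 km ⇒ ΔT = -2.49°C; T = 28.11°C
  800–2000 m, environment, upper layer: Δz = 1.2 km ⇒ ΔT = -10.2°C; T = 17.91°C
T_parcel − T_env = 18.05 − 17.91 = +0.14°C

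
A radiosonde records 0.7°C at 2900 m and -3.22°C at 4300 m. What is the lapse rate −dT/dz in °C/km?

Γ = −ΔT/Δz = (0.7 − (-3.22)) / (4300 − 2900) m
  = 3.92°C / 1.4 km = 2.8°C/km

2.8°C/km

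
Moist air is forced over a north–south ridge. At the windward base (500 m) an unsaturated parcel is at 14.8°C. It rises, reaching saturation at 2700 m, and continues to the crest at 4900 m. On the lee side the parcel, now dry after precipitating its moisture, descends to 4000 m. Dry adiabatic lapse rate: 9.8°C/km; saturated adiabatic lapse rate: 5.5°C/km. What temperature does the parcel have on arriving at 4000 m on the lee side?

Dry to 2700 m: -9.8 × 2.2 km = -21.56°C, so T = -6.76°C.
Saturated to 4900 m: -5.5 × 2.2 km = -12.1°C, so T = -18.86°C.
Dry descent to 4000 m: +9.8 × 0.9 km = +8.82°C, so T = -10.04°C.

-10.04°C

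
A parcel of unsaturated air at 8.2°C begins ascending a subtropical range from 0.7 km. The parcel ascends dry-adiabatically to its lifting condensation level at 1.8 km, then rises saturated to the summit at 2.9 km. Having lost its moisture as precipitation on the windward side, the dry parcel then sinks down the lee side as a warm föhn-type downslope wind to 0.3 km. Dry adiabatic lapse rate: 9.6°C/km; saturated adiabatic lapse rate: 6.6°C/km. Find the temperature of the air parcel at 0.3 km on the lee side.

Dry to 1800 m: -9.6 × 1.1 km = -10.56°C, so T = -2.36°C.
Saturated to 2900 m: -6.6 × 1.1 km = -7.26°C, so T = -9.62°C.
Dry descent to 300 m: +9.6 × 2.6 km = +24.96°C, so T = 15.34°C.

15.34°C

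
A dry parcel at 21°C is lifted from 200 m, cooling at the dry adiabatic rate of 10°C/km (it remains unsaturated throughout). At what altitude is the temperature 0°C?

2300 m

Height above start = (21 − 0) / 10 = 2.1 km
Altitude = 200 m + 2100 m = 2300 m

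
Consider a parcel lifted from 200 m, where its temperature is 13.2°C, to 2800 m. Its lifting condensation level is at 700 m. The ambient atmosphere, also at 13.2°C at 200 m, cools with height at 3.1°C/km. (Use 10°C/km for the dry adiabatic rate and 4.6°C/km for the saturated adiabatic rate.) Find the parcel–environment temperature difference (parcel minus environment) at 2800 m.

-6.6°C (parcel cooler than environment)

Parcel:
  200–700 m, dry: Δz = 0.5 km ⇒ ΔT = -5°C; T = 8.2°C
  700–2800 m, saturated: Δz = 2.1 km ⇒ ΔT = -9.66°C; T = -1.46°C
Environment:
  200–2800 m, environment: Δz = 2.6 km ⇒ ΔT = -8.06°C; T = 5.14°C
T_parcel − T_env = -1.46 − 5.14 = -6.6°C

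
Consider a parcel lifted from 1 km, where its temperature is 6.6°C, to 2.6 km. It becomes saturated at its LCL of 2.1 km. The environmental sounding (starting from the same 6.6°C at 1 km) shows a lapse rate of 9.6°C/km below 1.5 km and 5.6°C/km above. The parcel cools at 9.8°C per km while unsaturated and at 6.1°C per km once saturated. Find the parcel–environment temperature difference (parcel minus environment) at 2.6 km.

-2.87°C (parcel cooler than environment)

Parcel:
  From 1000 m to 2100 m (dry): cools by 9.8 × 1.1 = 10.78°C, giving -4.18°C.
  From 2100 m to 2600 m (saturated): cools by 6.1 × 0.5 = 3.05°C, giving -7.23°C.
Environment:
  From 1000 m to 1500 m (environment, lower layer): cools by 9.6 × 0.5 = 4.8°C, giving 1.8°C.
  From 1500 m to 2600 m (environment, upper layer): cools by 5.6 × 1.1 = 6.16°C, giving -4.36°C.
T_parcel − T_env = -7.23 − (-4.36) = -2.87°C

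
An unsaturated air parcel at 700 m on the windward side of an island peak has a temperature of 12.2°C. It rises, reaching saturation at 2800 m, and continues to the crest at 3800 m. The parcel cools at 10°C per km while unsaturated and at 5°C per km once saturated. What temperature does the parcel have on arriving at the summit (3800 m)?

-13.8°C

700 → 2800 m (dry, 10°C/km): ΔT = -10 × 2.1 = -21°C → T = -8.8°C
2800 → 3800 m (saturated, 5°C/km): ΔT = -5 × 1 = -5°C → T = -13.8°C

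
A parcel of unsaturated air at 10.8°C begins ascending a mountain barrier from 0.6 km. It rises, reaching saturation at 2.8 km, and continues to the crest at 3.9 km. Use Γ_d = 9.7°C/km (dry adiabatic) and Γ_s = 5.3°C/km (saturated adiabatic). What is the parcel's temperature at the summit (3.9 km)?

-16.37°C

600–2800 m, dry: Δz = 2.2 km ⇒ ΔT = -21.34°C; T = -10.54°C
2800–3900 m, saturated: Δz = 1.1 km ⇒ ΔT = -5.83°C; T = -16.37°C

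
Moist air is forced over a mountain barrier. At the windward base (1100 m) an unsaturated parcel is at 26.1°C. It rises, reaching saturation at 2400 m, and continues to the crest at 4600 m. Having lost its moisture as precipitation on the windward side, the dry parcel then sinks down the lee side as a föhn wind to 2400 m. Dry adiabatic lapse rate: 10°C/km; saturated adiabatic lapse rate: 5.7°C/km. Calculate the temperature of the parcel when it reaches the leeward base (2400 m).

1100–2400 m, dry: Δz = 1.3 km ⇒ ΔT = -13°C; T = 13.1°C
2400–4600 m, saturated: Δz = 2.2 km ⇒ ΔT = -12.54°C; T = 0.56°C
4600–2400 m, dry descent: Δz = 2.2 km ⇒ ΔT = +22°C; T = 22.56°C

22.56°C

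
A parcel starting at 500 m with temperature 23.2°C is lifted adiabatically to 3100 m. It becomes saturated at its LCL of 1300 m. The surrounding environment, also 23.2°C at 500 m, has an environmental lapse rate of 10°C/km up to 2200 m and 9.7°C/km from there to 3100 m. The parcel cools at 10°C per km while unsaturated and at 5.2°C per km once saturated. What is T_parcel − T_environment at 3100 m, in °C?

Parcel:
  500 → 1300 m (dry, 10°C/km): ΔT = -10 × 0.8 = -8°C → T = 15.2°C
  1300 → 3100 m (saturated, 5.2°C/km): ΔT = -5.2 × 1.8 = -9.36°C → T = 5.84°C
Environment:
  500 → 2200 m (environment, lower layer, 10°C/km): ΔT = -10 × 1.7 = -17°C → T = 6.2°C
  2200 → 3100 m (environment, upper layer, 9.7°C/km): ΔT = -9.7 × 0.9 = -8.73°C → T = -2.53°C
T_parcel − T_env = 5.84 − (-2.53) = +8.37°C

+8.37°C (parcel warmer than environment)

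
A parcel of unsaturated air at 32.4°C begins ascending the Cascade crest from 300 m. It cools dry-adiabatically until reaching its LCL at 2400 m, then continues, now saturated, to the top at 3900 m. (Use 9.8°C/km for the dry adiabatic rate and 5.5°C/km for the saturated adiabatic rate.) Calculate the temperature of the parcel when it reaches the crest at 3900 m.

3.57°C

Dry to 2400 m: -9.8 × 2.1 km = -20.58°C, so T = 11.82°C.
Saturated to 3900 m: -5.5 × 1.5 km = -8.25°C, so T = 3.57°C.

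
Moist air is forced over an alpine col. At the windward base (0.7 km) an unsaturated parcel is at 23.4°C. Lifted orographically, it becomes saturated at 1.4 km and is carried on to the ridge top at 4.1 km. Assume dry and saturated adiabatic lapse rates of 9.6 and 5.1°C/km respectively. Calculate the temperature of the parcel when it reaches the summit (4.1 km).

2.91°C

700–1400 m, dry: Δz = 0.7 km ⇒ ΔT = -6.72°C; T = 16.68°C
1400–4100 m, saturated: Δz = 2.7 km ⇒ ΔT = -13.77°C; T = 2.91°C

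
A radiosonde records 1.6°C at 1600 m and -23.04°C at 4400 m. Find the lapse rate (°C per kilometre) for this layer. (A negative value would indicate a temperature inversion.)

Γ = −ΔT/Δz = (1.6 − (-23.04)) / (4400 − 1600) m
  = 24.64°C / 2.8 km = 8.8°C/km

8.8°C/km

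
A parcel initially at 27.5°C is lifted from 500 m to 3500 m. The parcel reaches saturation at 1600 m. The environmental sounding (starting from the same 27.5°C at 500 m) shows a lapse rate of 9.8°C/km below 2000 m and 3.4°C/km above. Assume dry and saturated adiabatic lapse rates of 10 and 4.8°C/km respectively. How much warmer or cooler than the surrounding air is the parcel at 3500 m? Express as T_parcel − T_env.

-0.32°C (parcel cooler than environment)

Parcel:
  500–1600 m, dry: Δz = 1.1 km ⇒ ΔT = -11°C; T = 16.5°C
  1600–3500 m, saturated: Δz = 1.9 km ⇒ ΔT = -9.12°C; T = 7.38°C
Environment:
  500–2000 m, environment, lower layer: Δz = 1.5 km ⇒ ΔT = -14.7°C; T = 12.8°C
  2000–3500 m, environment, upper layer: Δz = 1.5 km ⇒ ΔT = -5.1°C; T = 7.7°C
T_parcel − T_env = 7.38 − 7.7 = -0.32°C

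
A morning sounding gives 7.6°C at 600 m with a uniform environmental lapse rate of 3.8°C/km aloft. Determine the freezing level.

2600 m

Height above start = (7.6 − 0) / 3.8 = 2 km
Altitude = 600 m + 2000 m = 2600 m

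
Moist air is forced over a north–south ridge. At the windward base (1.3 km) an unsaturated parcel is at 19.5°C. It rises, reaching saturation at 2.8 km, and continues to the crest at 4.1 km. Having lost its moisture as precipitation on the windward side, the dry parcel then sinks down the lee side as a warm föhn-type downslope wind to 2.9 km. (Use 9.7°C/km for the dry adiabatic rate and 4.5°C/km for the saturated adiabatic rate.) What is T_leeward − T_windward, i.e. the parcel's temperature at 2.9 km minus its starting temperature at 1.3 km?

-8.76°C

From 1300 m to 2800 m (dry): cools by 9.7 × 1.5 = 14.55°C, giving 4.95°C.
From 2800 m to 4100 m (saturated): cools by 4.5 × 1.3 = 5.85°C, giving -0.9°C.
From 4100 m to 2900 m (dry descent): warms by 9.7 × 1.2 = 11.64°C, giving 10.74°C.
Net change vs windward start: 10.74 − 19.5 = -8.76°C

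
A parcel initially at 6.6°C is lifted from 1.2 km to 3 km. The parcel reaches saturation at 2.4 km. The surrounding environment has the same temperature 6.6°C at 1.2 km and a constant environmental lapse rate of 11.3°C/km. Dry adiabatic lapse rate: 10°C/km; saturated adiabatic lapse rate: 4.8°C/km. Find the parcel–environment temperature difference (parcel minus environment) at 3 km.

Parcel:
  1200–2400 m, dry: Δz = 1.2 km ⇒ ΔT = -12°C; T = -5.4°C
  2400–3000 m, saturated: Δz = 0.6 km ⇒ ΔT = -2.88°C; T = -8.28°C
Environment:
  1200–3000 m, environment: Δz = 1.8 km ⇒ ΔT = -20.34°C; T = -13.74°C
T_parcel − T_env = -8.28 − (-13.74) = +5.46°C

+5.46°C (parcel warmer than environment)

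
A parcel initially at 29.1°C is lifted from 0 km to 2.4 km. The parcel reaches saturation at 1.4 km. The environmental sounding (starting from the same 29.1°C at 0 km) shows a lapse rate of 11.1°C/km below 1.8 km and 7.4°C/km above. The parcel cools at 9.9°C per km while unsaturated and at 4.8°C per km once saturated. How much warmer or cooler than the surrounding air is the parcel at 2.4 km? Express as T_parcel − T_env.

+5.76°C (parcel warmer than environment)

Parcel:
  0–1400 m, dry: Δz = 1.4 km ⇒ ΔT = -13.86°C; T = 15.24°C
  1400–2400 m, saturated: Δz = 1 km ⇒ ΔT = -4.8°C; T = 10.44°C
Environment:
  0–1800 m, environment, lower layer: Δz = 1.8 km ⇒ ΔT = -19.98°C; T = 9.12°C
  1800–2400 m, environment, upper layer: Δz = 0.6 km ⇒ ΔT = -4.44°C; T = 4.68°C
T_parcel − T_env = 10.44 − 4.68 = +5.76°C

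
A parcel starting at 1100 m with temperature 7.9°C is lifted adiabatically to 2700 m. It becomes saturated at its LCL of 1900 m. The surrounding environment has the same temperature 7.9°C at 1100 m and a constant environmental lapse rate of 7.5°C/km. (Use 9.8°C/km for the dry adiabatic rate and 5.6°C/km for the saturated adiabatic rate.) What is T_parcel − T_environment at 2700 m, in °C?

-0.32°C (parcel cooler than environment)

Parcel:
  Dry to 1900 m: -9.8 × 0.8 km = -7.84°C, so T = 0.06°C.
  Saturated to 2700 m: -5.6 × 0.8 km = -4.48°C, so T = -4.42°C.
Environment:
  Environment to 2700 m: -7.5 × 1.6 km = -12°C, so T = -4.1°C.
T_parcel − T_env = -4.42 − (-4.1) = -0.32°C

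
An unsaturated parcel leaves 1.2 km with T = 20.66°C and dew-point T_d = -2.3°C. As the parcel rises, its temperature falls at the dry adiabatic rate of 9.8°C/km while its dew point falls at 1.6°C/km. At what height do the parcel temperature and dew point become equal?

T and T_d converge at 9.8 − 1.6 = 8.2°C per km
Height above start = (20.66 − (-2.3)) / 8.2 = 2.8 km
LCL altitude = 1200 m + 2800 m = 4000 m

4 km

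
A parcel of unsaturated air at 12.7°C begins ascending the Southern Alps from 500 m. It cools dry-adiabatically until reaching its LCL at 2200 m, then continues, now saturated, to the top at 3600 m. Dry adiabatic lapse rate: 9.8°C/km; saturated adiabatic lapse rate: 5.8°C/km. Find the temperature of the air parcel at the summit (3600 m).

-12.08°C

500 → 2200 m (dry, 9.8°C/km): ΔT = -9.8 × 1.7 = -16.66°C → T = -3.96°C
2200 → 3600 m (saturated, 5.8°C/km): ΔT = -5.8 × 1.4 = -8.12°C → T = -12.08°C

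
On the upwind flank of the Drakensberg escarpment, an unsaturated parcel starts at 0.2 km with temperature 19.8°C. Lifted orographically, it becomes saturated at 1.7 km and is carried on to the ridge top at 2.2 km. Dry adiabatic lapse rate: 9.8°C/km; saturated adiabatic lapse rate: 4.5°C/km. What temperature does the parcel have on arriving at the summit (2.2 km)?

Dry to 1700 m: -9.8 × 1.5 km = -14.7°C, so T = 5.1°C.
Saturated to 2200 m: -4.5 × 0.5 km = -2.25°C, so T = 2.85°C.

2.85°C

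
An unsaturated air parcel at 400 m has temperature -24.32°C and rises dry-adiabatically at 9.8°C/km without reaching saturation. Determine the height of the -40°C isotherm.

2000 m

Height above start = (-24.32 − (-40)) / 9.8 = 1.6 km
Altitude = 400 m + 1600 m = 2000 m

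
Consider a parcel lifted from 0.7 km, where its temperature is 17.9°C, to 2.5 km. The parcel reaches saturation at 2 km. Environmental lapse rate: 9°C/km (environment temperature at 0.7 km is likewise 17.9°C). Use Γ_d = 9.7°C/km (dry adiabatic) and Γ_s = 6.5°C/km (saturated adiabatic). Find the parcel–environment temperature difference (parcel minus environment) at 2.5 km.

+0.34°C (parcel warmer than environment)

Parcel:
  700–2000 m, dry: Δz = 1.3 km ⇒ ΔT = -12.61°C; T = 5.29°C
  2000–2500 m, saturated: Δz = 0.5 km ⇒ ΔT = -3.25°C; T = 2.04°C
Environment:
  700–2500 m, environment: Δz = 1.8 km ⇒ ΔT = -16.2°C; T = 1.7°C
T_parcel − T_env = 2.04 − 1.7 = +0.34°C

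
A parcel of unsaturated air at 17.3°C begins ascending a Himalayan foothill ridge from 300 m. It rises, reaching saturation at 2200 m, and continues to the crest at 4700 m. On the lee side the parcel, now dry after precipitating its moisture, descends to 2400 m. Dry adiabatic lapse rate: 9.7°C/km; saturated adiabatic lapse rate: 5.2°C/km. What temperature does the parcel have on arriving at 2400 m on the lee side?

Dry to 2200 m: -9.7 × 1.9 km = -18.43°C, so T = -1.13°C.
Saturated to 4700 m: -5.2 × 2.5 km = -13°C, so T = -14.13°C.
Dry descent to 2400 m: +9.7 × 2.3 km = +22.31°C, so T = 8.18°C.

8.18°C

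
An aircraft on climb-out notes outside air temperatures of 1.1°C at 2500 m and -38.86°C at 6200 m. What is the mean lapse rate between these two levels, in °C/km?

Γ = −ΔT/Δz = (1.1 − (-38.86)) / (6200 − 2500) m
  = 39.96°C / 3.7 km = 10.8°C/km

10.8°C/km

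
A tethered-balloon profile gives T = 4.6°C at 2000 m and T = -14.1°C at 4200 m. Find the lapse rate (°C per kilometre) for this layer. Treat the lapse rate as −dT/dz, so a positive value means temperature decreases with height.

8.5°C/km

Γ = −ΔT/Δz = (4.6 − (-14.1)) / (4200 − 2000) m
  = 18.7°C / 2.2 km = 8.5°C/km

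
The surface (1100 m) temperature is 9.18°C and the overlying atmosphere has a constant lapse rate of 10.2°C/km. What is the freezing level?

Height above start = (9.18 − 0) / 10.2 = 0.9 km
Altitude = 1100 m + 900 m = 2000 m

2000 m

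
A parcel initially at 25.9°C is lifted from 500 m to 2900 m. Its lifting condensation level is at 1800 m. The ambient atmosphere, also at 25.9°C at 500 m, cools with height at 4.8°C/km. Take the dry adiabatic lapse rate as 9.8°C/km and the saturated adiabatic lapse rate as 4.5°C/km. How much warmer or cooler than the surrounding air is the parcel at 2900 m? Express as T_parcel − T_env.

-6.17°C (parcel cooler than environment)

Parcel:
  500 → 1800 m (dry, 9.8°C/km): ΔT = -9.8 × 1.3 = -12.74°C → T = 13.16°C
  1800 → 2900 m (saturated, 4.5°C/km): ΔT = -4.5 × 1.1 = -4.95°C → T = 8.21°C
Environment:
  500 → 2900 m (environment, 4.8°C/km): ΔT = -4.8 × 2.4 = -11.52°C → T = 14.38°C
T_parcel − T_env = 8.21 − 14.38 = -6.17°C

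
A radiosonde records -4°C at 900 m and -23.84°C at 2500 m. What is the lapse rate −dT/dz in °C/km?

12.4°C/km

Γ = −ΔT/Δz = (-4 − (-23.84)) / (2500 − 900) m
  = 19.84°C / 1.6 km = 12.4°C/km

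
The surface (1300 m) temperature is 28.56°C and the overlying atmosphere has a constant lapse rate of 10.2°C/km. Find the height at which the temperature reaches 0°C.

4100 m

Height above start = (28.56 − 0) / 10.2 = 2.8 km
Altitude = 1300 m + 2800 m = 4100 m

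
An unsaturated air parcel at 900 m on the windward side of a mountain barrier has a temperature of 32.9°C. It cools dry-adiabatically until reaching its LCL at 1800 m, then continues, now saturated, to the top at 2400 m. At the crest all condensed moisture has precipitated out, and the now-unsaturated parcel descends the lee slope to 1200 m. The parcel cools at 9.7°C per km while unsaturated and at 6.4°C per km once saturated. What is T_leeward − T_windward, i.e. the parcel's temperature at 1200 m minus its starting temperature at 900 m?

-0.93°C

From 900 m to 1800 m (dry): cools by 9.7 × 0.9 = 8.73°C, giving 24.17°C.
From 1800 m to 2400 m (saturated): cools by 6.4 × 0.6 = 3.84°C, giving 20.33°C.
From 2400 m to 1200 m (dry descent): warms by 9.7 × 1.2 = 11.64°C, giving 31.97°C.
Net change vs windward start: 31.97 − 32.9 = -0.93°C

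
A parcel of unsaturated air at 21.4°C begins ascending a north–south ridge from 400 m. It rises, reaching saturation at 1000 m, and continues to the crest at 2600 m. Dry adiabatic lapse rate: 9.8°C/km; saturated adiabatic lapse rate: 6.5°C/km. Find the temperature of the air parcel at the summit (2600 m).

400 → 1000 m (dry, 9.8°C/km): ΔT = -9.8 × 0.6 = -5.88°C → T = 15.52°C
1000 → 2600 m (saturated, 6.5°C/km): ΔT = -6.5 × 1.6 = -10.4°C → T = 5.12°C

5.12°C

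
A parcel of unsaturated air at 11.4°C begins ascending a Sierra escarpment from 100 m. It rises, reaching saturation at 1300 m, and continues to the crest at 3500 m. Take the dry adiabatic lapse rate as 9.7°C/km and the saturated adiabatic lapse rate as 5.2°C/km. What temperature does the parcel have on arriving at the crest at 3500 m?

From 100 m to 1300 m (dry): cools by 9.7 × 1.2 = 11.64°C, giving -0.24°C.
From 1300 m to 3500 m (saturated): cools by 5.2 × 2.2 = 11.44°C, giving -11.68°C.

-11.68°C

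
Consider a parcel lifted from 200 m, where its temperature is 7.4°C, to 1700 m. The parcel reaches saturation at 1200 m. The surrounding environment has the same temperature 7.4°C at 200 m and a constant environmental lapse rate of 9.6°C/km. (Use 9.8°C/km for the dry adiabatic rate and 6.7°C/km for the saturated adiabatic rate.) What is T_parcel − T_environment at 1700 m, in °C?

Parcel:
  Dry to 1200 m: -9.8 × 1 km = -9.8°C, so T = -2.4°C.
  Saturated to 1700 m: -6.7 × 0.5 km = -3.35°C, so T = -5.75°C.
Environment:
  Environment to 1700 m: -9.6 × 1.5 km = -14.4°C, so T = -7°C.
T_parcel − T_env = -5.75 − (-7) = +1.25°C

+1.25°C (parcel warmer than environment)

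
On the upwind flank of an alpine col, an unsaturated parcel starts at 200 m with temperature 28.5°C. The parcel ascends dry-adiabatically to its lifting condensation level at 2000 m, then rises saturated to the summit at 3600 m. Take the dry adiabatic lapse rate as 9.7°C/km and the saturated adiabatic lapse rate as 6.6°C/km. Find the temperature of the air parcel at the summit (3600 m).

From 200 m to 2000 m (dry): cools by 9.7 × 1.8 = 17.46°C, giving 11.04°C.
From 2000 m to 3600 m (saturated): cools by 6.6 × 1.6 = 10.56°C, giving 0.48°C.

0.48°C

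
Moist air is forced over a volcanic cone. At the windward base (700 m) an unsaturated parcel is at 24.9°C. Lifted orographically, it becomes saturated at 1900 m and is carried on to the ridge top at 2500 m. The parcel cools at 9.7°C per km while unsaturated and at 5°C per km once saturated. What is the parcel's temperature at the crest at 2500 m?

From 700 m to 1900 m (dry): cools by 9.7 × 1.2 = 11.64°C, giving 13.26°C.
From 1900 m to 2500 m (saturated): cools by 5 × 0.6 = 3°C, giving 10.26°C.

10.26°C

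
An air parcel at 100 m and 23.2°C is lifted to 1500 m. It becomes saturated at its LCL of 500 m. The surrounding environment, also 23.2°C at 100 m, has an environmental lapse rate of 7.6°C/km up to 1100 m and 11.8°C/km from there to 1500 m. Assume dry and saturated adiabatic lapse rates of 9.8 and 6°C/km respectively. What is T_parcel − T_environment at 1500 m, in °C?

+2.4°C (parcel warmer than environment)

Parcel:
  100–500 m, dry: Δz = 0.4 km ⇒ ΔT = -3.92°C; T = 19.28°C
  500–1500 m, saturated: Δz = 1 km ⇒ ΔT = -6°C; T = 13.28°C
Environment:
  100–1100 m, environment, lower layer: Δz = 1 km ⇒ ΔT = -7.6°C; T = 15.6°C
  1100–1500 m, environment, upper layer: Δz = 0.4 km ⇒ ΔT = -4.72°C; T = 10.88°C
T_parcel − T_env = 13.28 − 10.88 = +2.4°C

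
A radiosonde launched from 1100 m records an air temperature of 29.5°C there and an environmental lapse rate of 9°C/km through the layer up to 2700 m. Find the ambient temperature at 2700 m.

15.1°C

Environmental to 2700 m: -9 × 1.6 km = -14.4°C, so T = 15.1°C.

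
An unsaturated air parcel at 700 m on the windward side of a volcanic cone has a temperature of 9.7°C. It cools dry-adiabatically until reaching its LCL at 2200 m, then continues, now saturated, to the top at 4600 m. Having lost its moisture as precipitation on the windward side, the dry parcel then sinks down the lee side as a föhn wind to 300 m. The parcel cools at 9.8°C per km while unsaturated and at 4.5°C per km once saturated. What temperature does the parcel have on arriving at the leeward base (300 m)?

700–2200 m, dry: Δz = 1.5 km ⇒ ΔT = -14.7°C; T = -5°C
2200–4600 m, saturated: Δz = 2.4 km ⇒ ΔT = -10.8°C; T = -15.8°C
4600–300 m, dry descent: Δz = 4.3 km ⇒ ΔT = +42.14°C; T = 26.34°C

26.34°C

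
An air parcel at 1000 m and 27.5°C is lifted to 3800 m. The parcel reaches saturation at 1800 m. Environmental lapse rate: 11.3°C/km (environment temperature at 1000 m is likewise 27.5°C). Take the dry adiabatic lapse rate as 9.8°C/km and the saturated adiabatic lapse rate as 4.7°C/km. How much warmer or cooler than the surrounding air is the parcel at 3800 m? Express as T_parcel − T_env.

+14.4°C (parcel warmer than environment)

Parcel:
  1000 → 1800 m (dry, 9.8°C/km): ΔT = -9.8 × 0.8 = -7.84°C → T = 19.66°C
  1800 → 3800 m (saturated, 4.7°C/km): ΔT = -4.7 × 2 = -9.4°C → T = 10.26°C
Environment:
  1000 → 3800 m (environment, 11.3°C/km): ΔT = -11.3 × 2.8 = -31.64°C → T = -4.14°C
T_parcel − T_env = 10.26 − (-4.14) = +14.4°C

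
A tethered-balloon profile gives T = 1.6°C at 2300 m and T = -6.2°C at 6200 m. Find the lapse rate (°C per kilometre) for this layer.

Γ = −ΔT/Δz = (1.6 − (-6.2)) / (6200 − 2300) m
  = 7.8°C / 3.9 km = 2°C/km

2°C/km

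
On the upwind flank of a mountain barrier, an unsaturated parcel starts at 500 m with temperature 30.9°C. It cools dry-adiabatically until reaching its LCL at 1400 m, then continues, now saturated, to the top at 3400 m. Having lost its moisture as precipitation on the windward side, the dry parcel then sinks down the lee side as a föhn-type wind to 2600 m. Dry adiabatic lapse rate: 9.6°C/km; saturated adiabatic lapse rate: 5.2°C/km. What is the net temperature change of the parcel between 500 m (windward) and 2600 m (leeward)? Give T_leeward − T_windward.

-11.36°C

500–1400 m, dry: Δz = 0.9 km ⇒ ΔT = -8.64°C; T = 22.26°C
1400–3400 m, saturated: Δz = 2 km ⇒ ΔT = -10.4°C; T = 11.86°C
3400–2600 m, dry descent: Δz = 0.8 km ⇒ ΔT = +7.68°C; T = 19.54°C
Net change vs windward start: 19.54 − 30.9 = -11.36°C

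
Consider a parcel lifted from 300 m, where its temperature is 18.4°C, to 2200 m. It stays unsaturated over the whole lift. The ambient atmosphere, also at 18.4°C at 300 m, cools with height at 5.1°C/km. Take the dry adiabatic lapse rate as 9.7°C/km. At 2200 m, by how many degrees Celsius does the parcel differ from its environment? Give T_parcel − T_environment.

-8.74°C (parcel cooler than environment)

Parcel:
  300 → 2200 m (dry, 9.7°C/km): ΔT = -9.7 × 1.9 = -18.43°C → T = -0.03°C
Environment:
  300 → 2200 m (environment, 5.1°C/km): ΔT = -5.1 × 1.9 = -9.69°C → T = 8.71°C
T_parcel − T_env = -0.03 − 8.71 = -8.74°C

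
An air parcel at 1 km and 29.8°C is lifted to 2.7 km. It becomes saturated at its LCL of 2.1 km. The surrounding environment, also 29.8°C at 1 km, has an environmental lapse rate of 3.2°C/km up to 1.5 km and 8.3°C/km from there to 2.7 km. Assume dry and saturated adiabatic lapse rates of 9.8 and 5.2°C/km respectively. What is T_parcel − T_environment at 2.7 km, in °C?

-2.34°C (parcel cooler than environment)

Parcel:
  Dry to 2100 m: -9.8 × 1.1 km = -10.78°C, so T = 19.02°C.
  Saturated to 2700 m: -5.2 × 0.6 km = -3.12°C, so T = 15.9°C.
Environment:
  Environment, lower layer to 1500 m: -3.2 × 0.5 km = -1.6°C, so T = 28.2°C.
  Environment, upper layer to 2700 m: -8.3 × 1.2 km = -9.96°C, so T = 18.24°C.
T_parcel − T_env = 15.9 − 18.24 = -2.34°C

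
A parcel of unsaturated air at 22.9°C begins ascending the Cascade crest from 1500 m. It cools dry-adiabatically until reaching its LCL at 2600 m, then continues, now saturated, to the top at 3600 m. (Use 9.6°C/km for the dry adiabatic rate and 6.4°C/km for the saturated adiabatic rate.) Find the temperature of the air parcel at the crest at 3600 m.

5.94°C

1500–2600 m, dry: Δz = 1.1 km ⇒ ΔT = -10.56°C; T = 12.34°C
2600–3600 m, saturated: Δz = 1 km ⇒ ΔT = -6.4°C; T = 5.94°C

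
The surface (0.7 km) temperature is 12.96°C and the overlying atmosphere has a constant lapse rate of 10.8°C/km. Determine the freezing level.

1.9 km

Height above start = (12.96 − 0) / 10.8 = 1.2 km
Altitude = 700 m + 1200 m = 1900 m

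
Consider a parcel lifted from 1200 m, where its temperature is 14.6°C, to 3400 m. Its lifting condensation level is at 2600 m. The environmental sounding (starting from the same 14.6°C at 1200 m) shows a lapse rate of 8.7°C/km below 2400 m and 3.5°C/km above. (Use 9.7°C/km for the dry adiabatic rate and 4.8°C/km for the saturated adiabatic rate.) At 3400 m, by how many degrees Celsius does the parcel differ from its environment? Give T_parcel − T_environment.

-3.48°C (parcel cooler than environment)

Parcel:
  1200 → 2600 m (dry, 9.7°C/km): ΔT = -9.7 × 1.4 = -13.58°C → T = 1.02°C
  2600 → 3400 m (saturated, 4.8°C/km): ΔT = -4.8 × 0.8 = -3.84°C → T = -2.82°C
Environment:
  1200 → 2400 m (environment, lower layer, 8.7°C/km): ΔT = -8.7 × 1.2 = -10.44°C → T = 4.16°C
  2400 → 3400 m (environment, upper layer, 3.5°C/km): ΔT = -3.5 × 1 = -3.5°C → T = 0.66°C
T_parcel − T_env = -2.82 − 0.66 = -3.48°C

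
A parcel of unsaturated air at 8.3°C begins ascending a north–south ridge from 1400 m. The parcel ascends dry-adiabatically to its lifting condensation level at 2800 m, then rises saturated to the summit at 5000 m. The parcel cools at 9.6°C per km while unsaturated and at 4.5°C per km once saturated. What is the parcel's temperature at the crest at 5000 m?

-15.04°C

Dry to 2800 m: -9.6 × 1.4 km = -13.44°C, so T = -5.14°C.
Saturated to 5000 m: -4.5 × 2.2 km = -9.9°C, so T = -15.04°C.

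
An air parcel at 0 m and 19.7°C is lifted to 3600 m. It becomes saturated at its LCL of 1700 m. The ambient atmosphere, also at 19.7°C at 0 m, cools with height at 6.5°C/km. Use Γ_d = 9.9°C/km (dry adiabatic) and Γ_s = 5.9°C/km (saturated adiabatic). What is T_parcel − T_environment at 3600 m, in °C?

Parcel:
  0 → 1700 m (dry, 9.9°C/km): ΔT = -9.9 × 1.7 = -16.83°C → T = 2.87°C
  1700 → 3600 m (saturated, 5.9°C/km): ΔT = -5.9 × 1.9 = -11.21°C → T = -8.34°C
Environment:
  0 → 3600 m (environment, 6.5°C/km): ΔT = -6.5 × 3.6 = -23.4°C → T = -3.7°C
T_parcel − T_env = -8.34 − (-3.7) = -4.64°C

-4.64°C (parcel cooler than environment)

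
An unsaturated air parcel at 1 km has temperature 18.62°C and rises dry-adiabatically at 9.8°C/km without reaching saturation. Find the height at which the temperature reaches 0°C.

Height above start = (18.62 − 0) / 9.8 = 1.9 km
Altitude = 1000 m + 1900 m = 2900 m

2.9 km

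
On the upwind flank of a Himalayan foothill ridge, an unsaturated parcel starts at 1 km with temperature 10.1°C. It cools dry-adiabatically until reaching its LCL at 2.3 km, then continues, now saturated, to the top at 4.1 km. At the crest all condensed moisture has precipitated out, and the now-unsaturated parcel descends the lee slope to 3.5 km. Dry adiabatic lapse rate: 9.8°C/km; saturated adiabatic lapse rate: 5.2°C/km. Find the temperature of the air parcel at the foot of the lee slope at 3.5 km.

From 1000 m to 2300 m (dry): cools by 9.8 × 1.3 = 12.74°C, giving -2.64°C.
From 2300 m to 4100 m (saturated): cools by 5.2 × 1.8 = 9.36°C, giving -12°C.
From 4100 m to 3500 m (dry descent): warms by 9.8 × 0.6 = 5.88°C, giving -6.12°C.

-6.12°C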